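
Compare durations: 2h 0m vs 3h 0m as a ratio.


Duration 1: 120 minutes
Duration 2: 180 minutes
Ratio = 120:180
GCD = 60
Simplified = 2:3
As a decimal: 2/3 ≈ 0.67

2:3 (0.67)


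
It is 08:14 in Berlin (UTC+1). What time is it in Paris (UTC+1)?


08:14

Time difference = UTC+1 - UTC+1 = +0 hours
New hour = (8 + 0) mod 24
= 8 mod 24 = 8
Minutes unchanged → 08:14


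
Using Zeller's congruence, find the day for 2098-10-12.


Zeller's congruence:
q=12, m=10, k=98, j=20
h = (12 + ⌊13×11/5⌋ + 98 + ⌊98/4⌋ + ⌊20/4⌋ - 2×20) mod 7
= (12 + 28 + 98 + 24 + 5 - 40) mod 7
= 127 mod 7 = 1
h=1 → Sunday

Sunday


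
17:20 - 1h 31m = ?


Start: 1040 minutes from midnight
Subtract: 91 minutes
Remaining: 1040 - 91 = 949
Hours: 15, Minutes: 49

15:49


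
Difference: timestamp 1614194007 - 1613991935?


202072 seconds (56.1 hours / 2.34 days)

Difference = 1614194007 - 1613991935 = 202072 seconds
In hours: 202072 / 3600 ≈ 56.1
In days: 202072 / 86400 ≈ 2.34


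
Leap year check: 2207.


No

Rules: divisible by 4 AND (not by 100 OR by 400)
2207 ÷ 4 = 551 remainder 3 → not divisible by 4
Not divisible by 4 → not a leap year


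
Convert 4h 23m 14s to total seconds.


15794 seconds

Hours: 4 × 3600 = 14400
Minutes: 23 × 60 = 1380
Seconds: 14
Total = 14400 + 1380 + 14 = 15794


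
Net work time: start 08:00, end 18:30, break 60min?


Total time = (18×60+30) - (8×60+0)
= 1110 - 480 = 630 min
Minus break: 630 - 60 = 570 min
= 9h 30m

9h 30m (570 minutes)


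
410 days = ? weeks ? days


Weeks: 410 ÷ 7 = 58 remainder 4

58 weeks 4 days


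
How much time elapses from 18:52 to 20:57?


End time in minutes: 20×60 + 57 = 1257
Start time in minutes: 18×60 + 52 = 1132
Difference = 1257 - 1132 = 125 minutes
= 2 hours 5 minutes

2h 5m


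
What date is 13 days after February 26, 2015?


March 11, 2015

Start: February 26, 2015
Add 13 days
February 26 → March 1: 28 - 26 + 1 = 3 days (13 - 3 = 10 left)
March 1 + 10 = March 11, 2015


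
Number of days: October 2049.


31 days

Month: October (month 10)
October has 31 days


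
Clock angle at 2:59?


95.5°

Hour hand = 2×30 + 59×0.5 = 89.5°
Minute hand = 59×6 = 354°
Difference = |89.5 - 354| = 264.5°
Since > 180°: 360 - 264.5 = 95.5°


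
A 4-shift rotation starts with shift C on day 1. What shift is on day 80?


Shifts: A, B, C, D
Start: C (index 2)
Day 80: (2 + 80 - 1) mod 4
= 81 mod 4
= 1
Index 1 → shift B

Shift B


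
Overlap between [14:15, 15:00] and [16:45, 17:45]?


0 minutes

Meeting A: 855-900 (in minutes from midnight)
Meeting B: 1005-1065
Overlap start = max(855, 1005) = 1005
Overlap end = min(900, 1065) = 900
Overlap = max(0, 900 - 1005) = 0 min


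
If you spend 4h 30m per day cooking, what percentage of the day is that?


Time: 270 minutes
Day: 1440 minutes
Percentage = (270/1440) × 100 ≈ 18.8%

18.8%


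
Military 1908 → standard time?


Hour: 19
19 - 12 = 7 → PM

7:08 PM


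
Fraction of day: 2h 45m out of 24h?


Total minutes: 2×60 + 45 = 165
Day = 24×60 = 1440 minutes
Fraction = 165/1440 ≈ 0.1146
As a percentage: 165/1440 × 100 ≈ 11.46%

0.1146 (11.46%)


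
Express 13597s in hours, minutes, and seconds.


Hours: 13597 ÷ 3600 = 3 remainder 2797
Minutes: 2797 ÷ 60 = 46 remainder 37
Seconds: 37

3h 46m 37s


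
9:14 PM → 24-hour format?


21:14

Input: 9:14 PM
PM: 9 + 12 = 21


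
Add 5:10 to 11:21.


Start: 681 minutes from midnight
Add: 310 minutes
Total: 991 minutes
Hours: 991 ÷ 60 = 16 remainder 31

16:31


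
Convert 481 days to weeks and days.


Weeks: 481 ÷ 7 = 68 remainder 5

68 weeks 5 days


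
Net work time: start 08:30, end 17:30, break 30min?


Total time = (17×60+30) - (8×60+30)
= 1050 - 510 = 540 min
Minus break: 540 - 30 = 510 min
= 8h 30m

8h 30m (510 minutes)


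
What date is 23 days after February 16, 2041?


Start: February 16, 2041
Add 23 days
February 16 → March 1: 28 - 16 + 1 = 13 days (23 - 13 = 10 left)
March 1 + 10 = March 11, 2041

March 11, 2041


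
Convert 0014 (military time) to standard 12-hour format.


Hour: 0
0 → 12 AM (midnight)

12:14 AM


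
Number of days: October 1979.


31 days

Month: October (month 10)
October has 31 days


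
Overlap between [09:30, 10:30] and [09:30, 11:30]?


Meeting A: 570-630 (in minutes from midnight)
Meeting B: 570-690
Overlap start = max(570, 570) = 570
Overlap end = min(630, 690) = 630
Overlap = max(0, 630 - 570) = 60 min

60 minutes


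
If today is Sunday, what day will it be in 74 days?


Start: Sunday (index 6)
(6 + 74) mod 7
= 80 mod 7
= 3
Index 3 → Thursday

Thursday


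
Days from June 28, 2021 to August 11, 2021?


44 days

From June 28, 2021 to August 11, 2021
Rest of June 2021: 30 - 28 = 2
Full months: July 31
Days into August 2021: 11
Total = 2 + 31 + 11 = 44 days


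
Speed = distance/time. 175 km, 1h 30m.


116.7 km/h

Distance: 175 km
Time: 1h 30m = 90 min = 90/60 = 3/2 hours
Speed = 175 ÷ (3/2) = 175 × 2 / 3 = 350/3 ≈ 116.7 km/h


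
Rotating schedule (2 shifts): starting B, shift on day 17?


Shifts: A, B
Start: B (index 1)
Day 17: (1 + 17 - 1) mod 2
= 17 mod 2
= 1
Index 1 → shift B

Shift B


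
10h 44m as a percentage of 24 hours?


Total minutes: 10×60 + 44 = 644
Day = 24×60 = 1440 minutes
Fraction = 644/1440 ≈ 0.4472
As a percentage: 644/1440 × 100 ≈ 44.72%

0.4472 (44.72%)


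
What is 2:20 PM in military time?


Input: 2:20 PM
PM: 2 + 12 = 14

14:20


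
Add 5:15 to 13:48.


19:03

Start: 828 minutes from midnight
Add: 315 minutes
Total: 1143 minutes
Hours: 1143 ÷ 60 = 19 remainder 3


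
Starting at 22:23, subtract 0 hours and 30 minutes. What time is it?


21:53

Start: 1343 minutes from midnight
Subtract: 30 minutes
Remaining: 1343 - 30 = 1313
Hours: 21, Minutes: 53


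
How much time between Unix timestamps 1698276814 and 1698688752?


Difference = 1698688752 - 1698276814 = 411938 seconds
In hours: 411938 / 3600 ≈ 114.4
In days: 411938 / 86400 ≈ 4.77

411938 seconds (114.4 hours / 4.77 days)


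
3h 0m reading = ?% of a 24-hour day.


Time: 180 minutes
Day: 1440 minutes
Percentage = (180/1440) × 100 = 12.5%

12.5%


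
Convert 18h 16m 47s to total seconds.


65807 seconds

Hours: 18 × 3600 = 64800
Minutes: 16 × 60 = 960
Seconds: 47
Total = 64800 + 960 + 47 = 65807


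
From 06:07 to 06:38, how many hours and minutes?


0h 31m

End time in minutes: 6×60 + 38 = 398
Start time in minutes: 6×60 + 7 = 367
Difference = 398 - 367 = 31 minutes
= 0 hours 31 minutes


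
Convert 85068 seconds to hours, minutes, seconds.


23h 37m 48s

Hours: 85068 ÷ 3600 = 23 remainder 2268
Minutes: 2268 ÷ 60 = 37 remainder 48
Seconds: 48


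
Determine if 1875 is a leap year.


Rules: divisible by 4 AND (not by 100 OR by 400)
1875 ÷ 4 = 468 remainder 3 → not divisible by 4
Not divisible by 4 → not a leap year

No


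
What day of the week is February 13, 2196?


Saturday

Zeller's congruence:
q=13, m=14, k=95, j=21
h = (13 + ⌊13×15/5⌋ + 95 + ⌊95/4⌋ + ⌊21/4⌋ - 2×21) mod 7
= (13 + 39 + 95 + 23 + 5 - 42) mod 7
= 133 mod 7 = 0
h=0 → Saturday


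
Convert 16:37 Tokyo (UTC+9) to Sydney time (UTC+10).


17:37

Time difference = UTC+10 - UTC+9 = +1 hours
New hour = (16 + 1) mod 24
= 17 mod 24 = 17
Minutes unchanged → 17:37


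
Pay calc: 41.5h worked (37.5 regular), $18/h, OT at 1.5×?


Regular: 37.5h × $18 = $675.00
Overtime: 41.5 - 37.5 = 4.0h
OT pay: 4.0h × $18 × 1.5 = $108.00
Total = $675.00 + $108.00 = $783.00

$783.00


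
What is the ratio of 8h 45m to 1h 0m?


35:4 (8.75)

Duration 1: 525 minutes
Duration 2: 60 minutes
Ratio = 525:60
GCD = 15
Simplified = 35:4
As a decimal: 35/4 = 8.75


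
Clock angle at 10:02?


71.0°

Hour hand = 10×30 + 2×0.5 = 301.0°
Minute hand = 2×6 = 12°
Difference = |301.0 - 12| = 289.0°
Since > 180°: 360 - 289.0 = 71.0°


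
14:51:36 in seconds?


53496 seconds

Hours: 14 × 3600 = 50400
Minutes: 51 × 60 = 3060
Seconds: 36
Total = 50400 + 3060 + 36 = 53496


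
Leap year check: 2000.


Yes

Rules: divisible by 4 AND (not by 100 OR by 400)
2000 ÷ 4 = 500 exactly → divisible by 4
2000 ÷ 100 = 20 exactly → divisible by 100
2000 ÷ 400 = 5 exactly → divisible by 400
Divisible by 400 → leap year


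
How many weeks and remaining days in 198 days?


Weeks: 198 ÷ 7 = 28 remainder 2

28 weeks 2 days


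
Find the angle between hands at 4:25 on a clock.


17.5°

Hour hand = 4×30 + 25×0.5 = 132.5°
Minute hand = 25×6 = 150°
Difference = |132.5 - 150| = 17.5°


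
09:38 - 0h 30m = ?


Start: 578 minutes from midnight
Subtract: 30 minutes
Remaining: 578 - 30 = 548
Hours: 9, Minutes: 8

09:08


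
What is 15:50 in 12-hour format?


3:50 PM

Hour: 15
15 - 12 = 3 → PM


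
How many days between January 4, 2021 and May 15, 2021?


From January 4, 2021 to May 15, 2021
Rest of January 2021: 31 - 4 = 27
Full months: February 2021 28, March 31, April 30
Days into May 2021: 15
Total = 27 + 28 + 31 + 30 + 15 = 131 days

131 days


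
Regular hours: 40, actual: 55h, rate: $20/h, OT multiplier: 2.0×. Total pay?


$1400.00

Regular: 40h × $20 = $800.00
Overtime: 55 - 40 = 15h
OT pay: 15h × $20 × 2.0 = $600.00
Total = $800.00 + $600.00 = $1400.00


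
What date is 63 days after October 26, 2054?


Start: October 26, 2054
Add 63 days
October 26 → November 1: 31 - 26 + 1 = 6 days (63 - 6 = 57 left)
November 1 → December 1: 30 - 1 + 1 = 30 days (57 - 30 = 27 left)
December 1 + 27 = December 28, 2054

December 28, 2054


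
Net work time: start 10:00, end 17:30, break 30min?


7h 0m (420 minutes)

Total time = (17×60+30) - (10×60+0)
= 1050 - 600 = 450 min
Minus break: 450 - 30 = 420 min
= 7h 0m


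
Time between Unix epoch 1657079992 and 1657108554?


28562 seconds (7.9 hours / 0.33 days)

Difference = 1657108554 - 1657079992 = 28562 seconds
In hours: 28562 / 3600 ≈ 7.9
In days: 28562 / 86400 ≈ 0.33


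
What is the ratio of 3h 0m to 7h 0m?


Duration 1: 180 minutes
Duration 2: 420 minutes
Ratio = 180:420
GCD = 60
Simplified = 3:7
As a decimal: 3/7 ≈ 0.43

3:7 (0.43)


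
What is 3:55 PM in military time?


15:55

Input: 3:55 PM
PM: 3 + 12 = 15


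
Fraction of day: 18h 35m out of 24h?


0.7743 (77.43%)

Total minutes: 18×60 + 35 = 1115
Day = 24×60 = 1440 minutes
Fraction = 1115/1440 ≈ 0.7743
As a percentage: 1115/1440 × 100 ≈ 77.43%


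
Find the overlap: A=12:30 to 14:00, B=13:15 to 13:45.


Meeting A: 750-840 (in minutes from midnight)
Meeting B: 795-825
Overlap start = max(750, 795) = 795
Overlap end = min(840, 825) = 825
Overlap = max(0, 825 - 795) = 30 min

30 minutes


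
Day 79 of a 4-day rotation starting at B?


Shift D

Shifts: A, B, C, D
Start: B (index 1)
Day 79: (1 + 79 - 1) mod 4
= 79 mod 4
= 3
Index 3 → shift D


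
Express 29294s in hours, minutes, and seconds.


Hours: 29294 ÷ 3600 = 8 remainder 494
Minutes: 494 ÷ 60 = 8 remainder 14
Seconds: 14

8h 8m 14s


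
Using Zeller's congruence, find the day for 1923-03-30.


Friday

Zeller's congruence:
q=30, m=3, k=23, j=19
h = (30 + ⌊13×4/5⌋ + 23 + ⌊23/4⌋ + ⌊19/4⌋ - 2×19) mod 7
= (30 + 10 + 23 + 5 + 4 - 38) mod 7
= 34 mod 7 = 6
h=6 → Friday


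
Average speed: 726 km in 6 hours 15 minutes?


Distance: 726 km
Time: 6h 15m = 375 min = 375/60 = 25/4 hours
Speed = 726 ÷ (25/4) = 726 × 4 / 25 = 2904/25 ≈ 116.2 km/h

116.2 km/h


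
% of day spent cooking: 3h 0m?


Time: 180 minutes
Day: 1440 minutes
Percentage = (180/1440) × 100 = 12.5%

12.5%


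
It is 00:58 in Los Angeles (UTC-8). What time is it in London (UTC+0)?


Time difference = UTC+0 - UTC-8 = +8 hours
New hour = (0 + 8) mod 24
= 8 mod 24 = 8
Minutes unchanged → 08:58

08:58


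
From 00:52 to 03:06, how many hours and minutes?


End time in minutes: 3×60 + 6 = 186
Start time in minutes: 0×60 + 52 = 52
Difference = 186 - 52 = 134 minutes
= 2 hours 14 minutes

2h 14m


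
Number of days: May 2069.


31 days

Month: May (month 5)
May has 31 days


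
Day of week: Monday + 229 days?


Start: Monday (index 0)
(0 + 229) mod 7
= 229 mod 7
= 5
Index 5 → Saturday

Saturday


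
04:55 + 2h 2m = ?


Start: 295 minutes from midnight
Add: 122 minutes
Total: 417 minutes
Hours: 417 ÷ 60 = 6 remainder 57

06:57


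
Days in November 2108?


30 days

Month: November (month 11)
November has 30 days


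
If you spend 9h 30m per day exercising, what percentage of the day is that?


Time: 570 minutes
Day: 1440 minutes
Percentage = (570/1440) × 100 ≈ 39.6%

39.6%


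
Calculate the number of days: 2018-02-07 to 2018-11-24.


290 days

From February 7, 2018 to November 24, 2018
Rest of February 2018: 28 - 7 = 21
Full months: March 31, April 30, May 31, June 30, July 31, August 31, September 30, October 31
Days into November 2018: 24
Total = 21 + 31 + 30 + 31 + 30 + 31 + 31 + 30 + 31 + 24 = 290 days


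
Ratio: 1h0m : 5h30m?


Duration 1: 60 minutes
Duration 2: 330 minutes
Ratio = 60:330
GCD = 30
Simplified = 2:11
As a decimal: 2/11 ≈ 0.18

2:11 (0.18)


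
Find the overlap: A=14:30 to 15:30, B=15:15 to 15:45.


Meeting A: 870-930 (in minutes from midnight)
Meeting B: 915-945
Overlap start = max(870, 915) = 915
Overlap end = min(930, 945) = 930
Overlap = max(0, 930 - 915) = 15 min

15 minutes


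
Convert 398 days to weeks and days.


56 weeks 6 days

Weeks: 398 ÷ 7 = 56 remainder 6


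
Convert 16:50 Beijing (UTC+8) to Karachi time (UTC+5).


Time difference = UTC+5 - UTC+8 = -3 hours
New hour = (16 -3) mod 24
= 13 mod 24 = 13
Minutes unchanged → 13:50

13:50


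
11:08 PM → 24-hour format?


23:08

Input: 11:08 PM
PM: 11 + 12 = 23


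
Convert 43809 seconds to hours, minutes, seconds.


12h 10m 9s

Hours: 43809 ÷ 3600 = 12 remainder 609
Minutes: 609 ÷ 60 = 10 remainder 9
Seconds: 9


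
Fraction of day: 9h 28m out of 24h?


Total minutes: 9×60 + 28 = 568
Day = 24×60 = 1440 minutes
Fraction = 568/1440 ≈ 0.3944
As a percentage: 568/1440 × 100 ≈ 39.44%

0.3944 (39.44%)


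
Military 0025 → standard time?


12:25 AM

Hour: 0
0 → 12 AM (midnight)


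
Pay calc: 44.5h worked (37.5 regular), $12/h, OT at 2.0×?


$618.00

Regular: 37.5h × $12 = $450.00
Overtime: 44.5 - 37.5 = 7.0h
OT pay: 7.0h × $12 × 2.0 = $168.00
Total = $450.00 + $168.00 = $618.00


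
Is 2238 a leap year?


Rules: divisible by 4 AND (not by 100 OR by 400)
2238 ÷ 4 = 559 remainder 2 → not divisible by 4
Not divisible by 4 → not a leap year

No


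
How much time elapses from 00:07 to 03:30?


End time in minutes: 3×60 + 30 = 210
Start time in minutes: 0×60 + 7 = 7
Difference = 210 - 7 = 203 minutes
= 3 hours 23 minutes

3h 23m


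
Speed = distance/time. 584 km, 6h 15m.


Distance: 584 km
Time: 6h 15m = 375 min = 375/60 = 25/4 hours
Speed = 584 ÷ (25/4) = 584 × 4 / 25 = 2336/25 ≈ 93.4 km/h

93.4 km/h


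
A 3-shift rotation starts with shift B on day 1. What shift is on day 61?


Shifts: A, B, C
Start: B (index 1)
Day 61: (1 + 61 - 1) mod 3
= 61 mod 3
= 1
Index 1 → shift B

Shift B


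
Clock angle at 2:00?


Hour hand = 2×30 + 0×0.5 = 60.0°
Minute hand = 0×6 = 0°
Difference = |60.0 - 0| = 60.0°

60.0°


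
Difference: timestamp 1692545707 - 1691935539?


Difference = 1692545707 - 1691935539 = 610168 seconds
In hours: 610168 / 3600 ≈ 169.5
In days: 610168 / 86400 ≈ 7.06

610168 seconds (169.5 hours / 7.06 days)


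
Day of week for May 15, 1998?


Friday

Zeller's congruence:
q=15, m=5, k=98, j=19
h = (15 + ⌊13×6/5⌋ + 98 + ⌊98/4⌋ + ⌊19/4⌋ - 2×19) mod 7
= (15 + 15 + 98 + 24 + 4 - 38) mod 7
= 118 mod 7 = 6
h=6 → Friday


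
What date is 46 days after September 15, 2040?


Start: September 15, 2040
Add 46 days
September 15 → October 1: 30 - 15 + 1 = 16 days (46 - 16 = 30 left)
October 1 + 30 = October 31, 2040

October 31, 2040


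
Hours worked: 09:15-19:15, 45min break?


Total time = (19×60+15) - (9×60+15)
= 1155 - 555 = 600 min
Minus break: 600 - 45 = 555 min
= 9h 15m

9h 15m (555 minutes)


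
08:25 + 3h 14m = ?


11:39

Start: 505 minutes from midnight
Add: 194 minutes
Total: 699 minutes
Hours: 699 ÷ 60 = 11 remainder 39


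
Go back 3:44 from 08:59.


05:15

Start: 539 minutes from midnight
Subtract: 224 minutes
Remaining: 539 - 224 = 315
Hours: 5, Minutes: 15


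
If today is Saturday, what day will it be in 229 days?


Thursday

Start: Saturday (index 5)
(5 + 229) mod 7
= 234 mod 7
= 3
Index 3 → Thursday


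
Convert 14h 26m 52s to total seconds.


52012 seconds

Hours: 14 × 3600 = 50400
Minutes: 26 × 60 = 1560
Seconds: 52
Total = 50400 + 1560 + 52 = 52012


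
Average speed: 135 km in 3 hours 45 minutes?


36.0 km/h

Distance: 135 km
Time: 3h 45m = 225 min = 225/60 = 15/4 hours
Speed = 135 ÷ (15/4) = 135 × 4 / 15 = 540/15 = 36.0 km/h


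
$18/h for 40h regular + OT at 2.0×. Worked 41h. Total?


Regular: 40h × $18 = $720.00
Overtime: 41 - 40 = 1h
OT pay: 1h × $18 × 2.0 = $36.00
Total = $720.00 + $36.00 = $756.00

$756.00


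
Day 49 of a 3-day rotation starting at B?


Shifts: A, B, C
Start: B (index 1)
Day 49: (1 + 49 - 1) mod 3
= 49 mod 3
= 1
Index 1 → shift B

Shift B


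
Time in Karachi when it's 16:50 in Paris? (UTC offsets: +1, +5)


Time difference = UTC+5 - UTC+1 = +4 hours
New hour = (16 + 4) mod 24
= 20 mod 24 = 20
Minutes unchanged → 20:50

20:50


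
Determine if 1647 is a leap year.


Rules: divisible by 4 AND (not by 100 OR by 400)
1647 ÷ 4 = 411 remainder 3 → not divisible by 4
Not divisible by 4 → not a leap year

No


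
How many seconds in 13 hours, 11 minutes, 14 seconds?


47474 seconds

Hours: 13 × 3600 = 46800
Minutes: 11 × 60 = 660
Seconds: 14
Total = 46800 + 660 + 14 = 47474


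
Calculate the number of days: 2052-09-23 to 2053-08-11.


From September 23, 2052 to August 11, 2053
Rest of September 2052: 30 - 23 = 7
Full months: October 31, November 30, December 31, January 31, February 2053 28, March 31, April 30, May 31, June 30, July 31
Days into August 2053: 11
Total = 7 + 31 + 30 + 31 + 31 + 28 + 31 + 30 + 31 + 30 + 31 + 11 = 322 days

322 days


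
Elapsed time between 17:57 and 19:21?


End time in minutes: 19×60 + 21 = 1161
Start time in minutes: 17×60 + 57 = 1077
Difference = 1161 - 1077 = 84 minutes
= 1 hours 24 minutes

1h 24m


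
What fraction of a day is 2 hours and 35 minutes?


0.1076 (10.76%)

Total minutes: 2×60 + 35 = 155
Day = 24×60 = 1440 minutes
Fraction = 155/1440 ≈ 0.1076
As a percentage: 155/1440 × 100 ≈ 10.76%


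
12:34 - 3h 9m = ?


Start: 754 minutes from midnight
Subtract: 189 minutes
Remaining: 754 - 189 = 565
Hours: 9, Minutes: 25

09:25


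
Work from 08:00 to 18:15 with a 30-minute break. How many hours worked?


Total time = (18×60+15) - (8×60+0)
= 1095 - 480 = 615 min
Minus break: 615 - 30 = 585 min
= 9h 45m

9h 45m (585 minutes)


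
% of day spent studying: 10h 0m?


41.7%

Time: 600 minutes
Day: 1440 minutes
Percentage = (600/1440) × 100 ≈ 41.7%


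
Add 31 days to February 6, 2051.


Start: February 6, 2051
Add 31 days
February 6 → March 1: 28 - 6 + 1 = 23 days (31 - 23 = 8 left)
March 1 + 8 = March 9, 2051

March 9, 2051


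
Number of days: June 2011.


Month: June (month 6)
June has 30 days

30 days


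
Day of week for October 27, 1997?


Zeller's congruence:
q=27, m=10, k=97, j=19
h = (27 + ⌊13×11/5⌋ + 97 + ⌊97/4⌋ + ⌊19/4⌋ - 2×19) mod 7
= (27 + 28 + 97 + 24 + 4 - 38) mod 7
= 142 mod 7 = 2
h=2 → Monday

Monday


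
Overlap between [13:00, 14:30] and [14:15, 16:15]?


15 minutes

Meeting A: 780-870 (in minutes from midnight)
Meeting B: 855-975
Overlap start = max(780, 855) = 855
Overlap end = min(870, 975) = 870
Overlap = max(0, 870 - 855) = 15 min


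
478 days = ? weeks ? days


68 weeks 2 days

Weeks: 478 ÷ 7 = 68 remainder 2


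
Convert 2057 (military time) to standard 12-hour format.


8:57 PM

Hour: 20
20 - 12 = 8 → PM


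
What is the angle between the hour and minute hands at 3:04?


68.0°

Hour hand = 3×30 + 4×0.5 = 92.0°
Minute hand = 4×6 = 24°
Difference = |92.0 - 24| = 68.0°


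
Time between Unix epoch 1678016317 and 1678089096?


Difference = 1678089096 - 1678016317 = 72779 seconds
In hours: 72779 / 3600 ≈ 20.2
In days: 72779 / 86400 ≈ 0.84

72779 seconds (20.2 hours / 0.84 days)


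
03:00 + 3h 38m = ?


Start: 180 minutes from midnight
Add: 218 minutes
Total: 398 minutes
Hours: 398 ÷ 60 = 6 remainder 38

06:38


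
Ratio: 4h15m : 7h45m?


Duration 1: 255 minutes
Duration 2: 465 minutes
Ratio = 255:465
GCD = 15
Simplified = 17:31
As a decimal: 17/31 ≈ 0.55

17:31 (0.55)


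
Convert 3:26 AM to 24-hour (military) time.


Input: 3:26 AM
AM hour stays: 3

03:26


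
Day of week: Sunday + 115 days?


Start: Sunday (index 6)
(6 + 115) mod 7
= 121 mod 7
= 2
Index 2 → Wednesday

Wednesday


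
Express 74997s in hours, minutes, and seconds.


Hours: 74997 ÷ 3600 = 20 remainder 2997
Minutes: 2997 ÷ 60 = 49 remainder 57
Seconds: 57

20h 49m 57s


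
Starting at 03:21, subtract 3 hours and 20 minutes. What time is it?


00:01

Start: 201 minutes from midnight
Subtract: 200 minutes
Remaining: 201 - 200 = 1
Hours: 0, Minutes: 1


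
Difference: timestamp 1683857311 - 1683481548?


Difference = 1683857311 - 1683481548 = 375763 seconds
In hours: 375763 / 3600 ≈ 104.4
In days: 375763 / 86400 ≈ 4.35

375763 seconds (104.4 hours / 4.35 days)


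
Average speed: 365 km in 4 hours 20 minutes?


Distance: 365 km
Time: 4h 20m = 260 min = 260/60 = 13/3 hours
Speed = 365 ÷ (13/3) = 365 × 3 / 13 = 1095/13 ≈ 84.2 km/h

84.2 km/h


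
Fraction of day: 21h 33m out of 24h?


0.8979 (89.79%)

Total minutes: 21×60 + 33 = 1293
Day = 24×60 = 1440 minutes
Fraction = 1293/1440 ≈ 0.8979
As a percentage: 1293/1440 × 100 ≈ 89.79%


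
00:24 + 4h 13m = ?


04:37

Start: 24 minutes from midnight
Add: 253 minutes
Total: 277 minutes
Hours: 277 ÷ 60 = 4 remainder 37


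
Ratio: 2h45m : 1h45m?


11:7 (1.57)

Duration 1: 165 minutes
Duration 2: 105 minutes
Ratio = 165:105
GCD = 15
Simplified = 11:7
As a decimal: 11/7 ≈ 1.57


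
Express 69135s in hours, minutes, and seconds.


19h 12m 15s

Hours: 69135 ÷ 3600 = 19 remainder 735
Minutes: 735 ÷ 60 = 12 remainder 15
Seconds: 15


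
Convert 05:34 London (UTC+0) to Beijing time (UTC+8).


Time difference = UTC+8 - UTC+0 = +8 hours
New hour = (5 + 8) mod 24
= 13 mod 24 = 13
Minutes unchanged → 13:34

13:34


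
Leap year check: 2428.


Yes

Rules: divisible by 4 AND (not by 100 OR by 400)
2428 ÷ 4 = 607 exactly → divisible by 4
2428 ÷ 100 = 24 remainder 28 → not divisible by 100
Divisible by 4 but not by 100 → leap year


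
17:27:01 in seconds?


Hours: 17 × 3600 = 61200
Minutes: 27 × 60 = 1620
Seconds: 1
Total = 61200 + 1620 + 1 = 62821

62821 seconds


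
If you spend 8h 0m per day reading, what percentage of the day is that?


33.3%

Time: 480 minutes
Day: 1440 minutes
Percentage = (480/1440) × 100 ≈ 33.3%


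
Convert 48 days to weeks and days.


Weeks: 48 ÷ 7 = 6 remainder 6

6 weeks 6 days


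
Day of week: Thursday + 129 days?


Sunday

Start: Thursday (index 3)
(3 + 129) mod 7
= 132 mod 7
= 6
Index 6 → Sunday


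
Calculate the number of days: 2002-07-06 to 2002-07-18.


12 days

From July 6, 2002 to July 18, 2002
Same month: 18 - 6 = 12 days


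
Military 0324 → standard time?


3:24 AM

Hour: 3
3 < 12 → AM


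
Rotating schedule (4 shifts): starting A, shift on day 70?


Shifts: A, B, C, D
Start: A (index 0)
Day 70: (0 + 70 - 1) mod 4
= 69 mod 4
= 1
Index 1 → shift B

Shift B


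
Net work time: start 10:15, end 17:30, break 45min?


Total time = (17×60+30) - (10×60+15)
= 1050 - 615 = 435 min
Minus break: 435 - 45 = 390 min
= 6h 30m

6h 30m (390 minutes)


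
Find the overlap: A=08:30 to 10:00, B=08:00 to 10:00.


Meeting A: 510-600 (in minutes from midnight)
Meeting B: 480-600
Overlap start = max(510, 480) = 510
Overlap end = min(600, 600) = 600
Overlap = max(0, 600 - 510) = 90 min

90 minutes


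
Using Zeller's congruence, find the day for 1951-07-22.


Sunday

Zeller's congruence:
q=22, m=7, k=51, j=19
h = (22 + ⌊13×8/5⌋ + 51 + ⌊51/4⌋ + ⌊19/4⌋ - 2×19) mod 7
= (22 + 20 + 51 + 12 + 4 - 38) mod 7
= 71 mod 7 = 1
h=1 → Sunday


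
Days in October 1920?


Month: October (month 10)
October has 31 days

31 days


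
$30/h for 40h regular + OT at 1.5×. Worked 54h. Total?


$1830.00

Regular: 40h × $30 = $1200.00
Overtime: 54 - 40 = 14h
OT pay: 14h × $30 × 1.5 = $630.00
Total = $1200.00 + $630.00 = $1830.00


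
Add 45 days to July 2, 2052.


Start: July 2, 2052
Add 45 days
July 2 → August 1: 31 - 2 + 1 = 30 days (45 - 30 = 15 left)
August 1 + 15 = August 16, 2052

August 16, 2052


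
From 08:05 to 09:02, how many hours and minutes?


0h 57m

End time in minutes: 9×60 + 2 = 542
Start time in minutes: 8×60 + 5 = 485
Difference = 542 - 485 = 57 minutes
= 0 hours 57 minutes


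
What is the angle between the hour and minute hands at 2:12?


Hour hand = 2×30 + 12×0.5 = 66.0°
Minute hand = 12×6 = 72°
Difference = |66.0 - 72| = 6.0°

6.0°


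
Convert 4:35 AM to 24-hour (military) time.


04:35

Input: 4:35 AM
AM hour stays: 4


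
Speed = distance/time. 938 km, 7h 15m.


129.4 km/h

Distance: 938 km
Time: 7h 15m = 435 min = 435/60 = 29/4 hours
Speed = 938 ÷ (29/4) = 938 × 4 / 29 = 3752/29 ≈ 129.4 km/h


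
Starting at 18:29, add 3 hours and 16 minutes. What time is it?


Start: 1109 minutes from midnight
Add: 196 minutes
Total: 1305 minutes
Hours: 1305 ÷ 60 = 21 remainder 45

21:45


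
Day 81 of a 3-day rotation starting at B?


Shifts: A, B, C
Start: B (index 1)
Day 81: (1 + 81 - 1) mod 3
= 81 mod 3
= 0
Index 0 → shift A

Shift A


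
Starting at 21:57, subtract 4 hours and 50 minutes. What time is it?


Start: 1317 minutes from midnight
Subtract: 290 minutes
Remaining: 1317 - 290 = 1027
Hours: 17, Minutes: 7

17:07


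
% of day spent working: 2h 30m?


Time: 150 minutes
Day: 1440 minutes
Percentage = (150/1440) × 100 ≈ 10.4%

10.4%


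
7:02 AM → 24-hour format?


07:02

Input: 7:02 AM
AM hour stays: 7


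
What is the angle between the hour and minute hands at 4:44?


Hour hand = 4×30 + 44×0.5 = 142.0°
Minute hand = 44×6 = 264°
Difference = |142.0 - 264| = 122.0°

122.0°


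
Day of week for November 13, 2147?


Zeller's congruence:
q=13, m=11, k=47, j=21
h = (13 + ⌊13×12/5⌋ + 47 + ⌊47/4⌋ + ⌊21/4⌋ - 2×21) mod 7
= (13 + 31 + 47 + 11 + 5 - 42) mod 7
= 65 mod 7 = 2
h=2 → Monday

Monday


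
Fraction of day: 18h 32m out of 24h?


0.7722 (77.22%)

Total minutes: 18×60 + 32 = 1112
Day = 24×60 = 1440 minutes
Fraction = 1112/1440 ≈ 0.7722
As a percentage: 1112/1440 × 100 ≈ 77.22%


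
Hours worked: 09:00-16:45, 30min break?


7h 15m (435 minutes)

Total time = (16×60+45) - (9×60+0)
= 1005 - 540 = 465 min
Minus break: 465 - 30 = 435 min
= 7h 15m


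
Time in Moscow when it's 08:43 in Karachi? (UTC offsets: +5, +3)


Time difference = UTC+3 - UTC+5 = -2 hours
New hour = (8 -2) mod 24
= 6 mod 24 = 6
Minutes unchanged → 06:43

06:43


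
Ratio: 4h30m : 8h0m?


Duration 1: 270 minutes
Duration 2: 480 minutes
Ratio = 270:480
GCD = 30
Simplified = 9:16
As a decimal: 9/16 ≈ 0.56

9:16 (0.56)


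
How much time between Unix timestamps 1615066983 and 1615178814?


111831 seconds (31.1 hours / 1.29 days)

Difference = 1615178814 - 1615066983 = 111831 seconds
In hours: 111831 / 3600 ≈ 31.1
In days: 111831 / 86400 ≈ 1.29


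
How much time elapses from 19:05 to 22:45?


3h 40m

End time in minutes: 22×60 + 45 = 1365
Start time in minutes: 19×60 + 5 = 1145
Difference = 1365 - 1145 = 220 minutes
= 3 hours 40 minutes


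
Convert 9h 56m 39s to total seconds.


35799 seconds

Hours: 9 × 3600 = 32400
Minutes: 56 × 60 = 3360
Seconds: 39
Total = 32400 + 3360 + 39 = 35799


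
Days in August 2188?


Month: August (month 8)
August has 31 days

31 days


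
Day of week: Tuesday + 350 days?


Tuesday

Start: Tuesday (index 1)
(1 + 350) mod 7
= 351 mod 7
= 1
Index 1 → Tuesday


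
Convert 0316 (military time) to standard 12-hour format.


Hour: 3
3 < 12 → AM

3:16 AM


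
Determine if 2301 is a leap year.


No

Rules: divisible by 4 AND (not by 100 OR by 400)
2301 ÷ 4 = 575 remainder 1 → not divisible by 4
Not divisible by 4 → not a leap year


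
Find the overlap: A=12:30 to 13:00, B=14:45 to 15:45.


Meeting A: 750-780 (in minutes from midnight)
Meeting B: 885-945
Overlap start = max(750, 885) = 885
Overlap end = min(780, 945) = 780
Overlap = max(0, 780 - 885) = 0 min

0 minutes


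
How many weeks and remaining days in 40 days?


5 weeks 5 days

Weeks: 40 ÷ 7 = 5 remainder 5


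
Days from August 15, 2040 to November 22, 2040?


From August 15, 2040 to November 22, 2040
Rest of August 2040: 31 - 15 = 16
Full months: September 30, October 31
Days into November 2040: 22
Total = 16 + 30 + 31 + 22 = 99 days

99 days


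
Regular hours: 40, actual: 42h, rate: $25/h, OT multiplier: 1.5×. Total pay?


Regular: 40h × $25 = $1000.00
Overtime: 42 - 40 = 2h
OT pay: 2h × $25 × 1.5 = $75.00
Total = $1000.00 + $75.00 = $1075.00

$1075.00


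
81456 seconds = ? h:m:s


22h 37m 36s

Hours: 81456 ÷ 3600 = 22 remainder 2256
Minutes: 2256 ÷ 60 = 37 remainder 36
Seconds: 36


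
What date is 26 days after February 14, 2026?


March 12, 2026

Start: February 14, 2026
Add 26 days
February 14 → March 1: 28 - 14 + 1 = 15 days (26 - 15 = 11 left)
March 1 + 11 = March 12, 2026


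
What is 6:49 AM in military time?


Input: 6:49 AM
AM hour stays: 6

06:49


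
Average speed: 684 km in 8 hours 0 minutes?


Distance: 684 km
Time: 8 hours
Speed = 684 / 8 = 85.5 km/h

85.5 km/h


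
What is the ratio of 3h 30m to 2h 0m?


Duration 1: 210 minutes
Duration 2: 120 minutes
Ratio = 210:120
GCD = 30
Simplified = 7:4
As a decimal: 7/4 = 1.75

7:4 (1.75)


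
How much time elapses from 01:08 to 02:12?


1h 4m

End time in minutes: 2×60 + 12 = 132
Start time in minutes: 1×60 + 8 = 68
Difference = 132 - 68 = 64 minutes
= 1 hours 4 minutes


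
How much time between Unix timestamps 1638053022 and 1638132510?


79488 seconds (22.1 hours / 0.92 days)

Difference = 1638132510 - 1638053022 = 79488 seconds
In hours: 79488 / 3600 ≈ 22.1
In days: 79488 / 86400 = 0.92


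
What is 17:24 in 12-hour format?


5:24 PM

Hour: 17
17 - 12 = 5 → PM


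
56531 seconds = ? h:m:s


15h 42m 11s

Hours: 56531 ÷ 3600 = 15 remainder 2531
Minutes: 2531 ÷ 60 = 42 remainder 11
Seconds: 11


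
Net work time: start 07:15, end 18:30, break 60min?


Total time = (18×60+30) - (7×60+15)
= 1110 - 435 = 675 min
Minus break: 675 - 60 = 615 min
= 10h 15m

10h 15m (615 minutes)


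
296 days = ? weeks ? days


42 weeks 2 days

Weeks: 296 ÷ 7 = 42 remainder 2


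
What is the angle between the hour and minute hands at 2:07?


21.5°

Hour hand = 2×30 + 7×0.5 = 63.5°
Minute hand = 7×6 = 42°
Difference = |63.5 - 42| = 21.5°


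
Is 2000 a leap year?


Rules: divisible by 4 AND (not by 100 OR by 400)
2000 ÷ 4 = 500 exactly → divisible by 4
2000 ÷ 100 = 20 exactly → divisible by 100
2000 ÷ 400 = 5 exactly → divisible by 400
Divisible by 400 → leap year

Yes


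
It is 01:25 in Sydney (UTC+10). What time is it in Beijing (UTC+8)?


23:25 (previous day)

Time difference = UTC+8 - UTC+10 = -2 hours
New hour = (1 -2) mod 24
= -1 mod 24 = 23
Minutes unchanged → 23:25; -1 < 0 → previous day


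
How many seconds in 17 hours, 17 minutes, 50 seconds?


62270 seconds

Hours: 17 × 3600 = 61200
Minutes: 17 × 60 = 1020
Seconds: 50
Total = 61200 + 1020 + 50 = 62270


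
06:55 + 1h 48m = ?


Start: 415 minutes from midnight
Add: 108 minutes
Total: 523 minutes
Hours: 523 ÷ 60 = 8 remainder 43

08:43


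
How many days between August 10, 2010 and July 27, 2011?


From August 10, 2010 to July 27, 2011
Rest of August 2010: 31 - 10 = 21
Full months: September 30, October 31, November 30, December 31, January 31, February 2011 28, March 31, April 30, May 31, June 30
Days into July 2011: 27
Total = 21 + 30 + 31 + 30 + 31 + 31 + 28 + 31 + 30 + 31 + 30 + 27 = 351 days

351 days


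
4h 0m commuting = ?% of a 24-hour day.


Time: 240 minutes
Day: 1440 minutes
Percentage = (240/1440) × 100 ≈ 16.7%

16.7%


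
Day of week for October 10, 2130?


Tuesday

Zeller's congruence:
q=10, m=10, k=30, j=21
h = (10 + ⌊13×11/5⌋ + 30 + ⌊30/4⌋ + ⌊21/4⌋ - 2×21) mod 7
= (10 + 28 + 30 + 7 + 5 - 42) mod 7
= 38 mod 7 = 3
h=3 → Tuesday


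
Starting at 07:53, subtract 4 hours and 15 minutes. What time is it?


03:38

Start: 473 minutes from midnight
Subtract: 255 minutes
Remaining: 473 - 255 = 218
Hours: 3, Minutes: 38


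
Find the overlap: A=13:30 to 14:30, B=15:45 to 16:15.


0 minutes

Meeting A: 810-870 (in minutes from midnight)
Meeting B: 945-975
Overlap start = max(810, 945) = 945
Overlap end = min(870, 975) = 870
Overlap = max(0, 870 - 945) = 0 min


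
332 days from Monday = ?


Thursday

Start: Monday (index 0)
(0 + 332) mod 7
= 332 mod 7
= 3
Index 3 → Thursday


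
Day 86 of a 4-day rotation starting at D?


Shifts: A, B, C, D
Start: D (index 3)
Day 86: (3 + 86 - 1) mod 4
= 88 mod 4
= 0
Index 0 → shift A

Shift A


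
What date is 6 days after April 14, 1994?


Start: April 14, 1994
Add 6 days
April 14 + 6 = April 20, 1994

April 20, 1994


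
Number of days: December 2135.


Month: December (month 12)
December has 31 days

31 days


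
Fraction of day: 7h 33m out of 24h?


Total minutes: 7×60 + 33 = 453
Day = 24×60 = 1440 minutes
Fraction = 453/1440 ≈ 0.3146
As a percentage: 453/1440 × 100 ≈ 31.46%

0.3146 (31.46%)


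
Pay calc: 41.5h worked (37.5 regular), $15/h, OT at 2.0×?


Regular: 37.5h × $15 = $562.50
Overtime: 41.5 - 37.5 = 4.0h
OT pay: 4.0h × $15 × 2.0 = $120.00
Total = $562.50 + $120.00 = $682.50

$682.50


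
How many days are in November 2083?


Month: November (month 11)
November has 30 days

30 days


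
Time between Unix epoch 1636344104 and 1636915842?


571738 seconds (158.8 hours / 6.62 days)

Difference = 1636915842 - 1636344104 = 571738 seconds
In hours: 571738 / 3600 ≈ 158.8
In days: 571738 / 86400 ≈ 6.62


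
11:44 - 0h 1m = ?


11:43

Start: 704 minutes from midnight
Subtract: 1 minutes
Remaining: 704 - 1 = 703
Hours: 11, Minutes: 43


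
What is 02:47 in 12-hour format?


2:47 AM

Hour: 2
2 < 12 → AM


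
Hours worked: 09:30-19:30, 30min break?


9h 30m (570 minutes)

Total time = (19×60+30) - (9×60+30)
= 1170 - 570 = 600 min
Minus break: 600 - 30 = 570 min
= 9h 30m


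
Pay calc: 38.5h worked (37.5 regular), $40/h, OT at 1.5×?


$1560.00

Regular: 37.5h × $40 = $1500.00
Overtime: 38.5 - 37.5 = 1.0h
OT pay: 1.0h × $40 × 1.5 = $60.00
Total = $1500.00 + $60.00 = $1560.00


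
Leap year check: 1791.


No

Rules: divisible by 4 AND (not by 100 OR by 400)
1791 ÷ 4 = 447 remainder 3 → not divisible by 4
Not divisible by 4 → not a leap year


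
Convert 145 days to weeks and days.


20 weeks 5 days

Weeks: 145 ÷ 7 = 20 remainder 5


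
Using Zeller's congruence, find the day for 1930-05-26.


Monday

Zeller's congruence:
q=26, m=5, k=30, j=19
h = (26 + ⌊13×6/5⌋ + 30 + ⌊30/4⌋ + ⌊19/4⌋ - 2×19) mod 7
= (26 + 15 + 30 + 7 + 4 - 38) mod 7
= 44 mod 7 = 2
h=2 → Monday


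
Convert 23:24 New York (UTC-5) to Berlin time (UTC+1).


05:24 (next day)

Time difference = UTC+1 - UTC-5 = +6 hours
New hour = (23 + 6) mod 24
= 29 mod 24 = 5
Minutes unchanged → 05:24; 29 ≥ 24 → next day


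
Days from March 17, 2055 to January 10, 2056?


From March 17, 2055 to January 10, 2056
Rest of March 2055: 31 - 17 = 14
Full months: April 30, May 31, June 30, July 31, August 31, September 30, October 31, November 30, December 31
Days into January 2056: 10
Total = 14 + 30 + 31 + 30 + 31 + 31 + 30 + 31 + 30 + 31 + 10 = 299 days

299 days


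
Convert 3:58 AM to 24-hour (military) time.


03:58

Input: 3:58 AM
AM hour stays: 3


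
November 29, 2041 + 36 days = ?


January 4, 2042

Start: November 29, 2041
Add 36 days
November 29 → December 1: 30 - 29 + 1 = 2 days (36 - 2 = 34 left)
December 1 → January 1: 31 - 1 + 1 = 31 days (34 - 31 = 3 left)
January 1 + 3 = January 4, 2042


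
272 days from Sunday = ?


Saturday

Start: Sunday (index 6)
(6 + 272) mod 7
= 278 mod 7
= 5
Index 5 → Saturday


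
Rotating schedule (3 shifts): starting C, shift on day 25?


Shift C

Shifts: A, B, C
Start: C (index 2)
Day 25: (2 + 25 - 1) mod 3
= 26 mod 3
= 2
Index 2 → shift C


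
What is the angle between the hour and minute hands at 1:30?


135.0°

Hour hand = 1×30 + 30×0.5 = 45.0°
Minute hand = 30×6 = 180°
Difference = |45.0 - 180| = 135.0°


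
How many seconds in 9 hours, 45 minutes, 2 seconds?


Hours: 9 × 3600 = 32400
Minutes: 45 × 60 = 2700
Seconds: 2
Total = 32400 + 2700 + 2 = 35102

35102 seconds


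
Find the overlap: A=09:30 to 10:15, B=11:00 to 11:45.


0 minutes

Meeting A: 570-615 (in minutes from midnight)
Meeting B: 660-705
Overlap start = max(570, 660) = 660
Overlap end = min(615, 705) = 615
Overlap = max(0, 615 - 660) = 0 min


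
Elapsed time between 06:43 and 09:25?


2h 42m

End time in minutes: 9×60 + 25 = 565
Start time in minutes: 6×60 + 43 = 403
Difference = 565 - 403 = 162 minutes
= 2 hours 42 minutes


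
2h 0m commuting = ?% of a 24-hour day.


8.3%

Time: 120 minutes
Day: 1440 minutes
Percentage = (120/1440) × 100 ≈ 8.3%


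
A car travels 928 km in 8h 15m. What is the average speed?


Distance: 928 km
Time: 8h 15m = 495 min = 495/60 = 33/4 hours
Speed = 928 ÷ (33/4) = 928 × 4 / 33 = 3712/33 ≈ 112.5 km/h

112.5 km/h


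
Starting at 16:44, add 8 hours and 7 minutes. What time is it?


Start: 1004 minutes from midnight
Add: 487 minutes
Total: 1491 minutes
Hours: 1491 ÷ 60 = 24 remainder 51
24 ≥ 24 → 24 - 24 = 0 (next day)

00:51 (next day)


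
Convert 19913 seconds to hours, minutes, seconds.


Hours: 19913 ÷ 3600 = 5 remainder 1913
Minutes: 1913 ÷ 60 = 31 remainder 53
Seconds: 53

5h 31m 53s


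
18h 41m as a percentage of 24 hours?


0.7785 (77.85%)

Total minutes: 18×60 + 41 = 1121
Day = 24×60 = 1440 minutes
Fraction = 1121/1440 ≈ 0.7785
As a percentage: 1121/1440 × 100 ≈ 77.85%


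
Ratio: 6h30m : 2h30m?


13:5 (2.60)

Duration 1: 390 minutes
Duration 2: 150 minutes
Ratio = 390:150
GCD = 30
Simplified = 13:5
As a decimal: 13/5 = 2.60


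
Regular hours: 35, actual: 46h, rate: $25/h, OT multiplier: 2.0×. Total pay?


Regular: 35h × $25 = $875.00
Overtime: 46 - 35 = 11h
OT pay: 11h × $25 × 2.0 = $550.00
Total = $875.00 + $550.00 = $1425.00

$1425.00


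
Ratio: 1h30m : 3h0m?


1:2 (0.50)

Duration 1: 90 minutes
Duration 2: 180 minutes
Ratio = 90:180
GCD = 90
Simplified = 1:2
As a decimal: 1/2 = 0.50
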